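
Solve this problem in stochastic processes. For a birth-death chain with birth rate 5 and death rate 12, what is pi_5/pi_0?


For birth-death process, pi_n/pi_0 = (lambda/mu)^n
= (5/12)^5
= 0.0126

0.0126


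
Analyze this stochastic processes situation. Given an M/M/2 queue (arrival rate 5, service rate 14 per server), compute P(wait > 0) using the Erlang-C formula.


a = lambda/mu = 0.3571
rho = a/c = 0.1786
Erlang-C formula applied:
C(c,a) = 0.0541

0.0541


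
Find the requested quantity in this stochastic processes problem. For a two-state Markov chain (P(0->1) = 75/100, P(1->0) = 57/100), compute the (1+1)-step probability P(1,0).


P^2 = P^1 * P^1
Computing via matrix multiplication of the transition matrix.
Entry (1,0) of P^2 = 0.3876

0.3876


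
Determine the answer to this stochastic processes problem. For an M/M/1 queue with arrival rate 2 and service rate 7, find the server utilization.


rho = lambda/mu
= 2/7
= 0.2857

0.2857


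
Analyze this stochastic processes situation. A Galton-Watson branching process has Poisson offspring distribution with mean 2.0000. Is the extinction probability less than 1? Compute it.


Since mu = 2.0000 > 1, extinction prob q < 1.
Solve s = exp(mu*(s-1)) iteratively.
q = 0.2032

0.2032


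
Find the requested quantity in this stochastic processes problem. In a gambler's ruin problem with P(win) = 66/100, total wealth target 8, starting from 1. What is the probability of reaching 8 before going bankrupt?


Gambler's ruin formula:
r = q/p = 0.3400/0.6600 = 0.5152
P(win) = (1 - r^i)/(1 - r^N)
= (1 - 0.5152^1)/(1 - 0.5152^8)
= 0.4873

0.4873


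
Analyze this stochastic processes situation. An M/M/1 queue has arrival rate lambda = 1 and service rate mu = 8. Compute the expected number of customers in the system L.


rho = 1/8 = 0.1250
L = rho/(1-rho)
= 0.1250/0.8750
= 0.1429

0.1429


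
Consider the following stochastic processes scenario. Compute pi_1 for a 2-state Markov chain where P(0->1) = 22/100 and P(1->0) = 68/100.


Stationary distribution: pi_0 = p10/(p01+p10), pi_1 = p01/(p01+p10)
p01 = 0.2200, p10 = 0.6800
pi_1 = 0.2444

0.2444


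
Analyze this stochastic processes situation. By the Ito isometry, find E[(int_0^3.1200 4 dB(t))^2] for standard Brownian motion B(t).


By Ito isometry: E[(int f dB)^2] = int f^2 dt
= 4^2 * 3.1200
= 16 * 3.1200 = 49.9200

49.9200


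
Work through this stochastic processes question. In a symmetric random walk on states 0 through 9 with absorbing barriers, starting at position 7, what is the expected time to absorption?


For symmetric RW on 0,...,N with absorbing barriers, E(i) = i*(N-i)
E(7) = 7 * 2 = 14

14


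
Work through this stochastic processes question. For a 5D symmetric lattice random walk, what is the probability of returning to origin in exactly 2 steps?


P(return in 2 steps) = P(reverse first step) = 1/(2d)
= 1/10
= 0.1000

0.1000


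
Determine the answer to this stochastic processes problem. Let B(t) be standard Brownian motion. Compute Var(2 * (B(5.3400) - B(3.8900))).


Var(alpha*(B(t)-B(s))) = alpha^2 * (t-s)
= 2^2 * (5.3400 - 3.8900)
= 4 * 1.4500
= 5.8000

5.8000


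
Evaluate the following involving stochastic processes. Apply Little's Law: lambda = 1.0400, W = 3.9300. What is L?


Little's Law: L = lambda * W
= 1.0400 * 3.9300
= 4.0872

4.0872


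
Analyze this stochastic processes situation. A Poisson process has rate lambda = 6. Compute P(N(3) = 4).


P(N(t)=k) = (lambda*t)^k * exp(-lambda*t) / k!
lambda*t = 18
= 18^4 * exp(-18) / 4!
= 104976 * 1.5230e-08 / 24
= 6.6616e-05

6.6616e-05


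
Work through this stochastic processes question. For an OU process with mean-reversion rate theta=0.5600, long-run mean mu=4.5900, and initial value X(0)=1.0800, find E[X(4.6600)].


E[X(t)] = mu + (X(0) - mu)*exp(-theta*t)
= 4.5900 + (1.0800 - 4.5900)*exp(-0.5600*4.6600)
= 4.5900 + -3.5100 * 0.0736
= 4.3318

4.3318


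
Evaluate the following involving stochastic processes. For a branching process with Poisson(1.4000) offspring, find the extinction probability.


Since mu = 1.4000 > 1, extinction prob q < 1.
Solve s = exp(mu*(s-1)) iteratively.
q = 0.4890

0.4890


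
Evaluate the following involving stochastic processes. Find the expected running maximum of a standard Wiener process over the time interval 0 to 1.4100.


E(max B(s)) = sqrt(2t/pi)
= sqrt(2*1.4100/pi)
= sqrt(0.8976)
= 0.9474

0.9474


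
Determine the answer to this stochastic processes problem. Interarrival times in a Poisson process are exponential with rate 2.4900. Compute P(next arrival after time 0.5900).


P(X > t) = exp(-lambda * t)
= exp(-2.4900 * 0.5900)
= exp(-1.4691) = 0.2301

0.2301


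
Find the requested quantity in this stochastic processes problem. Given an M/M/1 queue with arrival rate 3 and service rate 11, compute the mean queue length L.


rho = 3/11 = 0.2727
L = rho/(1-rho)
= 0.2727/0.7273
= 0.3750

0.3750


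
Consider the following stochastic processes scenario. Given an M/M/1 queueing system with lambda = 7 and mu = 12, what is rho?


rho = lambda/mu
= 7/12
= 0.5833

0.5833


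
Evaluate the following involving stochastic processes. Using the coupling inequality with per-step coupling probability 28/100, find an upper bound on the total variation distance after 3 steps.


TV distance bound <= (1-delta)^n
= (1 - 0.2800)^3
= 0.7200^3
= 0.3732

0.3732


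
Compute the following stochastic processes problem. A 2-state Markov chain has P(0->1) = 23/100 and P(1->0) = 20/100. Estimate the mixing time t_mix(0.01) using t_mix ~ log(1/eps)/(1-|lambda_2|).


lambda_2 = |1 - p01 - p10| = |1 - 0.2300 - 0.2000| = 0.5700
t_mix ~ log(1/eps)/(1 - |lambda_2|)
= log(100)/(1 - 0.5700) = 4.6052/0.4300
= 10.7097

10.7097


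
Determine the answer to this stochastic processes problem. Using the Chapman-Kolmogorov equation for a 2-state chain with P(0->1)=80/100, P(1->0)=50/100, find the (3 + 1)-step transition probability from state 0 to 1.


P^4 = P^3 * P^1
Computing via matrix multiplication of the transition matrix.
Entry (0,1) of P^4 = 0.6104

0.6104


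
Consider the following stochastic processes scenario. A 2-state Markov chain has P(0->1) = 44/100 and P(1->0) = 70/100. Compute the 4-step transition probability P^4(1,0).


Computing P^4 by matrix multiplication.
P = [[0.5600, 0.4400], [0.7000, 0.3000]]
After raising P to the power 4:
P^4(1,0) = 0.6138

0.6138


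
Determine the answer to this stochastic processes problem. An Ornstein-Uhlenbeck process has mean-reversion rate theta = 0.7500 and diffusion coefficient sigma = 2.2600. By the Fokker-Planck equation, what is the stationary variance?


Stationary variance = sigma^2 / (2*theta)
= 2.2600^2 / (2*0.7500)
= 5.1076 / 1.5000
= 3.4051

3.4051


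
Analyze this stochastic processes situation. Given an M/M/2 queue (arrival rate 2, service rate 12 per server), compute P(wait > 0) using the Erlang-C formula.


a = lambda/mu = 0.1667
rho = a/c = 0.0833
Erlang-C formula applied:
C(c,a) = 0.0128

0.0128


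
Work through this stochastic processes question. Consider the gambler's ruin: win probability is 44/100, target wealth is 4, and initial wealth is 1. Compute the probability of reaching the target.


Gambler's ruin formula:
r = q/p = 0.5600/0.4400 = 1.2727
P(win) = (1 - r^i)/(1 - r^N)
= (1 - 1.2727^1)/(1 - 1.2727^4)
= 0.1679

0.1679


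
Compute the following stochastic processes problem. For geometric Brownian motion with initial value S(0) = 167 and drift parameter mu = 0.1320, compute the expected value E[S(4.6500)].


E[S(t)] = S(0) * exp(mu * t)
= 167 * exp(0.1320 * 4.6500)
= 167 * 1.8474
= 308.5222

308.5222


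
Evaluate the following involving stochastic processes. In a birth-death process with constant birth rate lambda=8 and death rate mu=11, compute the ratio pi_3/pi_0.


For birth-death process, pi_n/pi_0 = (lambda/mu)^n
= (8/11)^3
= 0.3847

0.3847


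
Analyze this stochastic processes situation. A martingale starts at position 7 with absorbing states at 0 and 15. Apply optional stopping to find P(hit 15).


By optional stopping theorem: E(M at tau) = M(0) = 7
P(hit 15)*15 + P(hit 0)*0 = 7
P(hit 15) = (7 - 0)/(15 - 0) = 7/15 = 0.4667

0.4667


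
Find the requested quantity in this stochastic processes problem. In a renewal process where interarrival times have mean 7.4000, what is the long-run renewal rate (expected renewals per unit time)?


Long-run renewal rate = 1/E(X)
= 1/7.4000
= 0.1351

0.1351


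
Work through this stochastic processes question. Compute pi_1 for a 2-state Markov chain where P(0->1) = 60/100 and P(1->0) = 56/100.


Stationary distribution: pi_0 = p10/(p01+p10), pi_1 = p01/(p01+p10)
p01 = 0.6000, p10 = 0.5600
pi_1 = 0.5172

0.5172


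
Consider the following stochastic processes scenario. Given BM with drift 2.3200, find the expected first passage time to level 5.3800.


Expected first passage time = a/mu
= 5.3800/2.3200
= 2.3190

2.3190


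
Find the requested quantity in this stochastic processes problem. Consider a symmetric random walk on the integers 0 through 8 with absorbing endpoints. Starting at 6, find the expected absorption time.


For symmetric RW on 0,...,N with absorbing barriers, E(i) = i*(N-i)
E(6) = 6 * 2 = 12

12


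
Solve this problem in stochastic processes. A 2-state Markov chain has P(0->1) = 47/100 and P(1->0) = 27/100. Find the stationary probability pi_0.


Stationary distribution: pi_0 = p10/(p01+p10), pi_1 = p01/(p01+p10)
p01 = 0.4700, p10 = 0.2700
pi_0 = 0.3649

0.3649


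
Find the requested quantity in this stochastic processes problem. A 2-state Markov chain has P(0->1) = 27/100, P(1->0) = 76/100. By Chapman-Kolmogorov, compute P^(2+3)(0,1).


P^5 = P^2 * P^3
Computing via matrix multiplication of the transition matrix.
Entry (0,1) of P^5 = 0.2621

0.2621


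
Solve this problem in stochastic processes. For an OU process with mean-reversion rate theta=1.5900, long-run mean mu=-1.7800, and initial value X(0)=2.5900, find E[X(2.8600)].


E[X(t)] = mu + (X(0) - mu)*exp(-theta*t)
= -1.7800 + (2.5900 - -1.7800)*exp(-1.5900*2.8600)
= -1.7800 + 4.3700 * 0.0106
= -1.7337

-1.7337


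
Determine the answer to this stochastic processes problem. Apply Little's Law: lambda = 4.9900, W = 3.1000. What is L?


Little's Law: L = lambda * W
= 4.9900 * 3.1000
= 15.4690

15.4690


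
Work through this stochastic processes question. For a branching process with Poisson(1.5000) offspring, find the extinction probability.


Since mu = 1.5000 > 1, extinction prob q < 1.
Solve s = exp(mu*(s-1)) iteratively.
q = 0.4172

0.4172


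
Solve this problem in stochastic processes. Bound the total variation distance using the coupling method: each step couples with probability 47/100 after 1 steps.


TV distance bound <= (1-delta)^n
= (1 - 0.4700)^1
= 0.5300^1
= 0.5300

0.5300


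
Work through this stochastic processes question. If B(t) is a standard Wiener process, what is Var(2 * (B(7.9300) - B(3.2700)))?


Var(alpha*(B(t)-B(s))) = alpha^2 * (t-s)
= 2^2 * (7.9300 - 3.2700)
= 4 * 4.6600
= 18.6400

18.6400


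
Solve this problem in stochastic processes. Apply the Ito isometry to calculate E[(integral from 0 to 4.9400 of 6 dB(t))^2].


By Ito isometry: E[(int f dB)^2] = int f^2 dt
= 6^2 * 4.9400
= 36 * 4.9400 = 177.8400

177.8400


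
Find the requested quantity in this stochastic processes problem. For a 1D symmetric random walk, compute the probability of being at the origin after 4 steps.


P(S(4) = 0) = C(4,2) / 4^2
= 6 / 16
= 0.3750

0.3750


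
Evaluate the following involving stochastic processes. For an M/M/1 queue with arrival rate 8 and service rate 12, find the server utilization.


rho = lambda/mu
= 8/12
= 0.6667

0.6667


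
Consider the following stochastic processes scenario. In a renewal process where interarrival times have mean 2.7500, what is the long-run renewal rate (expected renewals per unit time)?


Long-run renewal rate = 1/E(X)
= 1/2.7500
= 0.3636

0.3636


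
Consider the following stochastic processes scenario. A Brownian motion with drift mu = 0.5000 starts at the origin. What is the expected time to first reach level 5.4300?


Expected first passage time = a/mu
= 5.4300/0.5000
= 10.8600

10.8600


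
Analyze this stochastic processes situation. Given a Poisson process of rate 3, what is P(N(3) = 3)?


P(N(t)=k) = (lambda*t)^k * exp(-lambda*t) / k!
lambda*t = 9
= 9^3 * exp(-9) / 3!
= 729 * 1.2341e-04 / 6
= 0.0150

0.0150


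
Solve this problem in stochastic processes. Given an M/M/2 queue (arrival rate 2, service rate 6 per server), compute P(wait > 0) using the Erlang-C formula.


a = lambda/mu = 0.3333
rho = a/c = 0.1667
Erlang-C formula applied:
C(c,a) = 0.0476

0.0476


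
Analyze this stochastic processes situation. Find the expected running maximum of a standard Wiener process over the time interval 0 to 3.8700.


E(max B(s)) = sqrt(2t/pi)
= sqrt(2*3.8700/pi)
= sqrt(2.4637)
= 1.5696

1.5696


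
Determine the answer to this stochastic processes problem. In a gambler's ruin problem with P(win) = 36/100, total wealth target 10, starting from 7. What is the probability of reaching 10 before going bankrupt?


Gambler's ruin formula:
r = q/p = 0.6400/0.3600 = 1.7778
P(win) = (1 - r^i)/(1 - r^N)
= (1 - 1.7778^7)/(1 - 1.7778^10)
= 0.1754

0.1754


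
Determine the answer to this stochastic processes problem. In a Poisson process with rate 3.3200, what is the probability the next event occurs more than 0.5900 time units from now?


P(X > t) = exp(-lambda * t)
= exp(-3.3200 * 0.5900)
= exp(-1.9588) = 0.1410

0.1410


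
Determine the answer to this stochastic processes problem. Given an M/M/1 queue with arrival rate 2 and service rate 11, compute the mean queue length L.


rho = 2/11 = 0.1818
L = rho/(1-rho)
= 0.1818/0.8182
= 0.2222

0.2222


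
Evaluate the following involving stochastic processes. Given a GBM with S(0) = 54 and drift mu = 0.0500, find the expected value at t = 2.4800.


E[S(t)] = S(0) * exp(mu * t)
= 54 * exp(0.0500 * 2.4800)
= 54 * 1.1320
= 61.1289

61.1289


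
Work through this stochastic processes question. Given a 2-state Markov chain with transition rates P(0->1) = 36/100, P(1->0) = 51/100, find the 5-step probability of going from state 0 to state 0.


Computing P^5 by matrix multiplication.
P = [[0.6400, 0.3600], [0.5100, 0.4900]]
After raising P to the power 5:
P^5(0,0) = 0.5862

0.5862


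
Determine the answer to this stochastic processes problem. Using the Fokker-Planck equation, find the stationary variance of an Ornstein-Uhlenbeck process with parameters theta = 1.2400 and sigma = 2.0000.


Stationary variance = sigma^2 / (2*theta)
= 2.0000^2 / (2*1.2400)
= 4.0000 / 2.4800
= 1.6129

1.6129


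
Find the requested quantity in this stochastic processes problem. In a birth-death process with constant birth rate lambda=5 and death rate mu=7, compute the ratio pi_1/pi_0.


For birth-death process, pi_n/pi_0 = (lambda/mu)^n
= (5/7)^1
= 0.7143

0.7143


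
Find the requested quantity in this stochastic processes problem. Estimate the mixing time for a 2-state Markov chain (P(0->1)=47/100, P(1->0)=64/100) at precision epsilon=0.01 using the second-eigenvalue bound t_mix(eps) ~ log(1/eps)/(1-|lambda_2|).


lambda_2 = |1 - p01 - p10| = |1 - 0.4700 - 0.6400| = 0.1100
t_mix ~ log(1/eps)/(1 - |lambda_2|)
= log(100)/(1 - 0.1100) = 4.6052/0.8900
= 5.1743

5.1743


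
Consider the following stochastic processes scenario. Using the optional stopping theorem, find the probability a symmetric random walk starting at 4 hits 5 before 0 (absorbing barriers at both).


By optional stopping theorem: E(M at tau) = M(0) = 4
P(hit 5)*5 + P(hit 0)*0 = 4
P(hit 5) = (4 - 0)/(5 - 0) = 4/5 = 0.8000

0.8000


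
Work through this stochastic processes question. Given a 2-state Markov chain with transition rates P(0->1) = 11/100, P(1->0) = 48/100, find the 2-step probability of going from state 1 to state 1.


Computing P^2 by matrix multiplication.
P = [[0.8900, 0.1100], [0.4800, 0.5200]]
After raising P to the power 2:
P^2(1,1) = 0.3232

0.3232


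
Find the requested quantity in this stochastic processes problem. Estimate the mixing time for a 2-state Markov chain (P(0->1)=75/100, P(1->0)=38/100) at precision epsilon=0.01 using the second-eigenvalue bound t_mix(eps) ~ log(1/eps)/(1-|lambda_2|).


lambda_2 = |1 - p01 - p10| = |1 - 0.7500 - 0.3800| = 0.1300
t_mix ~ log(1/eps)/(1 - |lambda_2|)
= log(100)/(1 - 0.1300) = 4.6052/0.8700
= 5.2933

5.2933


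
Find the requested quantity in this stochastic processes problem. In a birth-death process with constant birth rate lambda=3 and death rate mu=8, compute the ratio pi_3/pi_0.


For birth-death process, pi_n/pi_0 = (lambda/mu)^n
= (3/8)^3
= 0.0527

0.0527


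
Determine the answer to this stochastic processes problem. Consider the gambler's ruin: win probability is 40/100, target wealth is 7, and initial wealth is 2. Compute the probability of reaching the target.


Gambler's ruin formula:
r = q/p = 0.6000/0.4000 = 1.5000
P(win) = (1 - r^i)/(1 - r^N)
= (1 - 1.5000^2)/(1 - 1.5000^7)
= 0.0777

0.0777


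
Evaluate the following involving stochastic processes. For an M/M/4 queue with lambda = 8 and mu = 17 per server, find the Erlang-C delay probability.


a = lambda/mu = 0.4706
rho = a/c = 0.1176
Erlang-C formula applied:
C(c,a) = 0.0014

0.0014


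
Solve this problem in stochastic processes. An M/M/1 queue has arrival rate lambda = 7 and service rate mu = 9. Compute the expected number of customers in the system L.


rho = 7/9 = 0.7778
L = rho/(1-rho)
= 0.7778/0.2222
= 3.5000

3.5000


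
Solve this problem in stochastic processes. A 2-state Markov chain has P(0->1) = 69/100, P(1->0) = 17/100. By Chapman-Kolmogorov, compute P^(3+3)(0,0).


P^6 = P^3 * P^3
Computing via matrix multiplication of the transition matrix.
Entry (0,0) of P^6 = 0.1977

0.1977


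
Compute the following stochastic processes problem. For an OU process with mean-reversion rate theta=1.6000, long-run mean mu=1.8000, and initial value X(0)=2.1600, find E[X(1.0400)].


E[X(t)] = mu + (X(0) - mu)*exp(-theta*t)
= 1.8000 + (2.1600 - 1.8000)*exp(-1.6000*1.0400)
= 1.8000 + 0.3600 * 0.1894
= 1.8682

1.8682


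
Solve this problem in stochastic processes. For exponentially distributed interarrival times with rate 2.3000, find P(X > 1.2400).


P(X > t) = exp(-lambda * t)
= exp(-2.3000 * 1.2400)
= exp(-2.8520) = 0.0577

0.0577


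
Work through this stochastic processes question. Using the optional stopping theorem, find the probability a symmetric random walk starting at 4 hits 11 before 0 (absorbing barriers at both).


By optional stopping theorem: E(M at tau) = M(0) = 4
P(hit 11)*11 + P(hit 0)*0 = 4
P(hit 11) = (4 - 0)/(11 - 0) = 4/11 = 0.3636

0.3636


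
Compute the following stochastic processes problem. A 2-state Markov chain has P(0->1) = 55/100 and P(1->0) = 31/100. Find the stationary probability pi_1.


Stationary distribution: pi_0 = p10/(p01+p10), pi_1 = p01/(p01+p10)
p01 = 0.5500, p10 = 0.3100
pi_1 = 0.6395

0.6395


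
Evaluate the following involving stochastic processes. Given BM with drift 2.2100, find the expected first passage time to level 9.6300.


Expected first passage time = a/mu
= 9.6300/2.2100
= 4.3575

4.3575


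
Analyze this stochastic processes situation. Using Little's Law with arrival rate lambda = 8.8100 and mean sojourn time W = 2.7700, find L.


Little's Law: L = lambda * W
= 8.8100 * 2.7700
= 24.4037

24.4037


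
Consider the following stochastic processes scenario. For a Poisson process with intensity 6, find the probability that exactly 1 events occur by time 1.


P(N(t)=k) = (lambda*t)^k * exp(-lambda*t) / k!
lambda*t = 6
= 6^1 * exp(-6) / 1!
= 6 * 0.0025 / 1
= 0.0149

0.0149


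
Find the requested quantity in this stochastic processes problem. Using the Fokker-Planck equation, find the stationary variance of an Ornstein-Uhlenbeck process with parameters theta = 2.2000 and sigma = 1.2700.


Stationary variance = sigma^2 / (2*theta)
= 1.2700^2 / (2*2.2000)
= 1.6129 / 4.4000
= 0.3666

0.3666


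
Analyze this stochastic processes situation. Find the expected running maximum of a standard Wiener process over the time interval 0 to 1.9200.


E(max B(s)) = sqrt(2t/pi)
= sqrt(2*1.9200/pi)
= sqrt(1.2223)
= 1.1056

1.1056


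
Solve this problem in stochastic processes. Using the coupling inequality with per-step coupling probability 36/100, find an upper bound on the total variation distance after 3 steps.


TV distance bound <= (1-delta)^n
= (1 - 0.3600)^3
= 0.6400^3
= 0.2621

0.2621


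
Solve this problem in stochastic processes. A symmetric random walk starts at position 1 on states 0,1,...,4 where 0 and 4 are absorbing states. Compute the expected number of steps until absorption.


For symmetric RW on 0,...,N with absorbing barriers, E(i) = i*(N-i)
E(1) = 1 * 3 = 3

3


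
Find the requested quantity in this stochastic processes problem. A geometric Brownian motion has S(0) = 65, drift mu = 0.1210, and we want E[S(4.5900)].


E[S(t)] = S(0) * exp(mu * t)
= 65 * exp(0.1210 * 4.5900)
= 65 * 1.7426
= 113.2703

113.2703


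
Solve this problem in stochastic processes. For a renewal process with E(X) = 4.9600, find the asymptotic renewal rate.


Long-run renewal rate = 1/E(X)
= 1/4.9600
= 0.2016

0.2016


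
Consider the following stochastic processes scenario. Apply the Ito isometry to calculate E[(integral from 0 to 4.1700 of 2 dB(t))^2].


By Ito isometry: E[(int f dB)^2] = int f^2 dt
= 2^2 * 4.1700
= 4 * 4.1700 = 16.6800

16.6800


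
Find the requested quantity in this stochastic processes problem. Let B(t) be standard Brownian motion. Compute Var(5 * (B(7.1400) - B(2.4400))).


Var(alpha*(B(t)-B(s))) = alpha^2 * (t-s)
= 5^2 * (7.1400 - 2.4400)
= 25 * 4.7000
= 117.5000

117.5000


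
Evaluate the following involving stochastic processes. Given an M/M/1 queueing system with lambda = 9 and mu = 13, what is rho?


rho = lambda/mu
= 9/13
= 0.6923

0.6923


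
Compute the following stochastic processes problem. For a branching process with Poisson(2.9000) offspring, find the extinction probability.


Since mu = 2.9000 > 1, extinction prob q < 1.
Solve s = exp(mu*(s-1)) iteratively.
q = 0.0668

0.0668


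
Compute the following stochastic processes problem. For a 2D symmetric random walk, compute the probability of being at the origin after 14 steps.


P = C(14,7)^2 / 4^14
= 3432^2 / 268435456
= 11778624 / 268435456
= 0.0439

0.0439


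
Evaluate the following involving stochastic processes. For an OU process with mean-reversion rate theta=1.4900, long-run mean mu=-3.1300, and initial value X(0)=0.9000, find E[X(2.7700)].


E[X(t)] = mu + (X(0) - mu)*exp(-theta*t)
= -3.1300 + (0.9000 - -3.1300)*exp(-1.4900*2.7700)
= -3.1300 + 4.0300 * 0.0161
= -3.0650

-3.0650


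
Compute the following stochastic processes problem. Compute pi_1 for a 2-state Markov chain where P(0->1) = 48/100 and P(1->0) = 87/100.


Stationary distribution: pi_0 = p10/(p01+p10), pi_1 = p01/(p01+p10)
p01 = 0.4800, p10 = 0.8700
pi_1 = 0.3556

0.3556


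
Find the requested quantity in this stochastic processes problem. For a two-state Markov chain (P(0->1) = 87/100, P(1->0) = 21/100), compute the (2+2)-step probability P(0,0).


P^4 = P^2 * P^2
Computing via matrix multiplication of the transition matrix.
Entry (0,0) of P^4 = 0.1945

0.1945


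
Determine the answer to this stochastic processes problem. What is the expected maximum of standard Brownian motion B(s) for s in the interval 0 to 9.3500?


E(max B(s)) = sqrt(2t/pi)
= sqrt(2*9.3500/pi)
= sqrt(5.9524)
= 2.4398

2.4398


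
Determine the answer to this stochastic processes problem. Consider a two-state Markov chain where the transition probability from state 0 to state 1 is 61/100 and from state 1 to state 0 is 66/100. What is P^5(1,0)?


Computing P^5 by matrix multiplication.
P = [[0.3900, 0.6100], [0.6600, 0.3400]]
After raising P to the power 5:
P^5(1,0) = 0.5204

0.5204


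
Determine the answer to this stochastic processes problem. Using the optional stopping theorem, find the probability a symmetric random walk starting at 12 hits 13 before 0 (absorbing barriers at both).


By optional stopping theorem: E(M at tau) = M(0) = 12
P(hit 13)*13 + P(hit 0)*0 = 12
P(hit 13) = (12 - 0)/(13 - 0) = 12/13 = 0.9231

0.9231


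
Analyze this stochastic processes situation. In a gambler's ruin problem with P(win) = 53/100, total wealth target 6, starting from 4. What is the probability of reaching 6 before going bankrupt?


Gambler's ruin formula:
r = q/p = 0.4700/0.5300 = 0.8868
P(win) = (1 - r^i)/(1 - r^N)
= (1 - 0.8868^4)/(1 - 0.8868^6)
= 0.7428

0.7428


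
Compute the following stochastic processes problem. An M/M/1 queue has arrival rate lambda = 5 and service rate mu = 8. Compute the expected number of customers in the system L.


rho = 5/8 = 0.6250
L = rho/(1-rho)
= 0.6250/0.3750
= 1.6667

1.6667


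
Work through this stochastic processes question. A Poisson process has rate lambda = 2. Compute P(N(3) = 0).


P(N(t)=k) = (lambda*t)^k * exp(-lambda*t) / k!
lambda*t = 6
= 6^0 * exp(-6) / 0!
= 1 * 0.0025 / 1
= 0.0025

0.0025


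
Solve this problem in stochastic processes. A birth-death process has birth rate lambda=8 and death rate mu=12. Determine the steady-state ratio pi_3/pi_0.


For birth-death process, pi_n/pi_0 = (lambda/mu)^n
= (8/12)^3
= 0.2963

0.2963


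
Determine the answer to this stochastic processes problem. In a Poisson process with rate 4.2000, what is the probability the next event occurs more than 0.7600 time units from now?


P(X > t) = exp(-lambda * t)
= exp(-4.2000 * 0.7600)
= exp(-3.1920) = 0.0411

0.0411


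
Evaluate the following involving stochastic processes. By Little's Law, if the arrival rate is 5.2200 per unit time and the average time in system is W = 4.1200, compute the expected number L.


Little's Law: L = lambda * W
= 5.2200 * 4.1200
= 21.5064

21.5064


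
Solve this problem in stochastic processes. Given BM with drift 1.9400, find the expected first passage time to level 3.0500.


Expected first passage time = a/mu
= 3.0500/1.9400
= 1.5722

1.5722


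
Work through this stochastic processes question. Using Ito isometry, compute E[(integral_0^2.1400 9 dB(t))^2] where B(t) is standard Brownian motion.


By Ito isometry: E[(int f dB)^2] = int f^2 dt
= 9^2 * 2.1400
= 81 * 2.1400 = 173.3400

173.3400


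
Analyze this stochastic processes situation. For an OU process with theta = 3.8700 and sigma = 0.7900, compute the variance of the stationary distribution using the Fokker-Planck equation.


Stationary variance = sigma^2 / (2*theta)
= 0.7900^2 / (2*3.8700)
= 0.6241 / 7.7400
= 0.0806

0.0806


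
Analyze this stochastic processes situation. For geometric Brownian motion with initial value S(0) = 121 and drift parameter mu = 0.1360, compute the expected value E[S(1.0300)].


E[S(t)] = S(0) * exp(mu * t)
= 121 * exp(0.1360 * 1.0300)
= 121 * 1.1504
= 139.1943

139.1943


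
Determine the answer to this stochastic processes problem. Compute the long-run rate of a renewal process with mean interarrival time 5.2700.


Long-run renewal rate = 1/E(X)
= 1/5.2700
= 0.1898

0.1898


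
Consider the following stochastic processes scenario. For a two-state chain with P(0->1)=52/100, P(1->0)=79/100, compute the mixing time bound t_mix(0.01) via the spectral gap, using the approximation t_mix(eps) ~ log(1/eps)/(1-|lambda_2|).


lambda_2 = |1 - p01 - p10| = |1 - 0.5200 - 0.7900| = 0.3100
t_mix ~ log(1/eps)/(1 - |lambda_2|)
= log(100)/(1 - 0.3100) = 4.6052/0.6900
= 6.6742

6.6742


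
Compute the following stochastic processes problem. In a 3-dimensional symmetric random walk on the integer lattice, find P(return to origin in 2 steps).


P(return in 2 steps) = P(reverse first step) = 1/(2d)
= 1/6
= 0.1667

0.1667


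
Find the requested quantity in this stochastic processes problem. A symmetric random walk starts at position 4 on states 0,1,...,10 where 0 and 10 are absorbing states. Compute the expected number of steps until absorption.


For symmetric RW on 0,...,N with absorbing barriers, E(i) = i*(N-i)
E(4) = 4 * 6 = 24

24


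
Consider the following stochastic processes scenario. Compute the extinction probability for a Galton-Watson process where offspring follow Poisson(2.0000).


Since mu = 2.0000 > 1, extinction prob q < 1.
Solve s = exp(mu*(s-1)) iteratively.
q = 0.2032

0.2032


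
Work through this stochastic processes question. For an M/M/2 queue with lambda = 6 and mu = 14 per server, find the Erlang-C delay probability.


a = lambda/mu = 0.4286
rho = a/c = 0.2143
Erlang-C formula applied:
C(c,a) = 0.0756

0.0756


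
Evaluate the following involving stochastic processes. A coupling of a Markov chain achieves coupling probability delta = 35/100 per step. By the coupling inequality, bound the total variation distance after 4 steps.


TV distance bound <= (1-delta)^n
= (1 - 0.3500)^4
= 0.6500^4
= 0.1785

0.1785


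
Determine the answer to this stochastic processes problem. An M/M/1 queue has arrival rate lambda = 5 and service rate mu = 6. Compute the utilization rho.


rho = lambda/mu
= 5/6
= 0.8333

0.8333


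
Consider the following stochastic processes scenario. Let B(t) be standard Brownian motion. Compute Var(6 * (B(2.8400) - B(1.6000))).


Var(alpha*(B(t)-B(s))) = alpha^2 * (t-s)
= 6^2 * (2.8400 - 1.6000)
= 36 * 1.2400
= 44.6400

44.6400


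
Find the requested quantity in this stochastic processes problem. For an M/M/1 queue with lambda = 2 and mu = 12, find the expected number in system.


rho = 2/12 = 0.1667
L = rho/(1-rho)
= 0.1667/0.8333
= 0.2000

0.2000


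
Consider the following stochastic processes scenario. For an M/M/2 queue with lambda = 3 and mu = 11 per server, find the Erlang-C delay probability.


a = lambda/mu = 0.2727
rho = a/c = 0.1364
Erlang-C formula applied:
C(c,a) = 0.0327

0.0327


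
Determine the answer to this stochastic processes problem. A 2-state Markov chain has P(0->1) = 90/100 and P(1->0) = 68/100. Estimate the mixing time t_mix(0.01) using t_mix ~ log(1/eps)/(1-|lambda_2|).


lambda_2 = |1 - p01 - p10| = |1 - 0.9000 - 0.6800| = 0.5800
t_mix ~ log(1/eps)/(1 - |lambda_2|)
= log(100)/(1 - 0.5800) = 4.6052/0.4200
= 10.9647

10.9647


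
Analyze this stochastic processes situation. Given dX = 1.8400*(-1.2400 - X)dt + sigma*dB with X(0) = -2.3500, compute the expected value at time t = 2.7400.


E[X(t)] = mu + (X(0) - mu)*exp(-theta*t)
= -1.2400 + (-2.3500 - -1.2400)*exp(-1.8400*2.7400)
= -1.2400 + -1.1100 * 0.0065
= -1.2472

-1.2472


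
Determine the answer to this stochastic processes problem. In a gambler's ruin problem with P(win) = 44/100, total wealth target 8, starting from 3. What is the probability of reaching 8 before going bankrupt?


Gambler's ruin formula:
r = q/p = 0.5600/0.4400 = 1.2727
P(win) = (1 - r^i)/(1 - r^N)
= (1 - 1.2727^3)/(1 - 1.2727^8)
= 0.1804

0.1804


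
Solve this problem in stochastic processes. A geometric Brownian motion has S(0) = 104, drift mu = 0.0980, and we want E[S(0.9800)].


E[S(t)] = S(0) * exp(mu * t)
= 104 * exp(0.0980 * 0.9800)
= 104 * 1.1008
= 114.4835

114.4835


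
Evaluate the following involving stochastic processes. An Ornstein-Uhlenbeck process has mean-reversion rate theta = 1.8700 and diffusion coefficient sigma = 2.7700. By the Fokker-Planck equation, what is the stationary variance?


Stationary variance = sigma^2 / (2*theta)
= 2.7700^2 / (2*1.8700)
= 7.6729 / 3.7400
= 2.0516

2.0516


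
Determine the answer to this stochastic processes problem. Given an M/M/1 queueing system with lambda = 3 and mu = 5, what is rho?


rho = lambda/mu
= 3/5
= 0.6000

0.6000


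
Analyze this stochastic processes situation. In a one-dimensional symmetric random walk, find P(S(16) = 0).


P(S(16) = 0) = C(16,8) / 4^8
= 12870 / 65536
= 0.1964

0.1964


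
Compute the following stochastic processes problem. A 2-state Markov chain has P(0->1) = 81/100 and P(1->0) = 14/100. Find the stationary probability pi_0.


Stationary distribution: pi_0 = p10/(p01+p10), pi_1 = p01/(p01+p10)
p01 = 0.8100, p10 = 0.1400
pi_0 = 0.1474

0.1474


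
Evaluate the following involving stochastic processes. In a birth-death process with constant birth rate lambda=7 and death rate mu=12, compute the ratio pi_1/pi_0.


For birth-death process, pi_n/pi_0 = (lambda/mu)^n
= (7/12)^1
= 0.5833

0.5833


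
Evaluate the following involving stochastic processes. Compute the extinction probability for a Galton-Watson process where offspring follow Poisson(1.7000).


Since mu = 1.7000 > 1, extinction prob q < 1.
Solve s = exp(mu*(s-1)) iteratively.
q = 0.3088

0.3088


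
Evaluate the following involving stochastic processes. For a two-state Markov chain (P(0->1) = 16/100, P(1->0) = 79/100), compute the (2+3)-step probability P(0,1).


P^5 = P^2 * P^3
Computing via matrix multiplication of the transition matrix.
Entry (0,1) of P^5 = 0.1684

0.1684


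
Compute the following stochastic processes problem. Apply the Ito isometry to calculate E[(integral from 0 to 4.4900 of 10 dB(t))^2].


By Ito isometry: E[(int f dB)^2] = int f^2 dt
= 10^2 * 4.4900
= 100 * 4.4900 = 449.0000

449.0000


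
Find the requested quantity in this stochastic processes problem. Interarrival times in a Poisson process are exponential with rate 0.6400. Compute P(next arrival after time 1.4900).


P(X > t) = exp(-lambda * t)
= exp(-0.6400 * 1.4900)
= exp(-0.9536) = 0.3854

0.3854


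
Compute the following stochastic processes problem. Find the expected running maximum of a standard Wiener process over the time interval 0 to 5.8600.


E(max B(s)) = sqrt(2t/pi)
= sqrt(2*5.8600/pi)
= sqrt(3.7306)
= 1.9315

1.9315


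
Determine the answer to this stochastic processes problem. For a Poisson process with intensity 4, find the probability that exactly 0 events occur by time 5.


P(N(t)=k) = (lambda*t)^k * exp(-lambda*t) / k!
lambda*t = 20
= 20^0 * exp(-20) / 0!
= 1 * 2.0612e-09 / 1
= 2.0612e-09

2.0612e-09


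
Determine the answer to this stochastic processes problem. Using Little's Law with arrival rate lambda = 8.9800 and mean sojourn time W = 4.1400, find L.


Little's Law: L = lambda * W
= 8.9800 * 4.1400
= 37.1772

37.1772


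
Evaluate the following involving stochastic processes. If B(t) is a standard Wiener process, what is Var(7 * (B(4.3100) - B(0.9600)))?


Var(alpha*(B(t)-B(s))) = alpha^2 * (t-s)
= 7^2 * (4.3100 - 0.9600)
= 49 * 3.3500
= 164.1500

164.1500


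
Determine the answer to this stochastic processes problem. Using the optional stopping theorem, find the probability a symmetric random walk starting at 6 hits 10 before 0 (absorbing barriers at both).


By optional stopping theorem: E(M at tau) = M(0) = 6
P(hit 10)*10 + P(hit 0)*0 = 6
P(hit 10) = (6 - 0)/(10 - 0) = 3/5 = 0.6000

0.6000


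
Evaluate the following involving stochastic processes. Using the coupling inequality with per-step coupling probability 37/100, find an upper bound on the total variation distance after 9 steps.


TV distance bound <= (1-delta)^n
= (1 - 0.3700)^9
= 0.6300^9
= 0.0156

0.0156


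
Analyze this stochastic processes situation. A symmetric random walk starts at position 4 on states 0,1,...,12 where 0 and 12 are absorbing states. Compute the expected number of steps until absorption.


For symmetric RW on 0,...,N with absorbing barriers, E(i) = i*(N-i)
E(4) = 4 * 8 = 32

32


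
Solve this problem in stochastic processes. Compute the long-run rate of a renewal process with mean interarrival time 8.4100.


Long-run renewal rate = 1/E(X)
= 1/8.4100
= 0.1189

0.1189


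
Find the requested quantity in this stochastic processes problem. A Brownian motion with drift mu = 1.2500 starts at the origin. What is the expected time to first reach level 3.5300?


Expected first passage time = a/mu
= 3.5300/1.2500
= 2.8240

2.8240


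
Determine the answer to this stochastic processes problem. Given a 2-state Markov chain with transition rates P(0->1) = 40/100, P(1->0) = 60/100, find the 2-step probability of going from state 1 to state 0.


Computing P^2 by matrix multiplication.
P = [[0.6000, 0.4000], [0.6000, 0.4000]]
After raising P to the power 2:
P^2(1,0) = 0.6000

0.6000


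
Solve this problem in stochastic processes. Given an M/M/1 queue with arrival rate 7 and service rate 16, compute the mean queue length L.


rho = 7/16 = 0.4375
L = rho/(1-rho)
= 0.4375/0.5625
= 0.7778

0.7778


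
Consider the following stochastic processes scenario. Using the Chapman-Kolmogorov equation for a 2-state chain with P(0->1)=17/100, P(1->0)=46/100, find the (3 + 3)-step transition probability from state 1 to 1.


P^6 = P^3 * P^3
Computing via matrix multiplication of the transition matrix.
Entry (1,1) of P^6 = 0.2717

0.2717


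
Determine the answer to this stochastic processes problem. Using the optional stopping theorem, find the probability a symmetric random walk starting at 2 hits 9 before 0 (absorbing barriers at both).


By optional stopping theorem: E(M at tau) = M(0) = 2
P(hit 9)*9 + P(hit 0)*0 = 2
P(hit 9) = (2 - 0)/(9 - 0) = 2/9 = 0.2222

0.2222


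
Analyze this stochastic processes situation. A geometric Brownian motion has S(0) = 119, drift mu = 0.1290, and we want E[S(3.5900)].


E[S(t)] = S(0) * exp(mu * t)
= 119 * exp(0.1290 * 3.5900)
= 119 * 1.5890
= 189.0920

189.0920


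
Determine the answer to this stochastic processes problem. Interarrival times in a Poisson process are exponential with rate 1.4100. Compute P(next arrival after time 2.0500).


P(X > t) = exp(-lambda * t)
= exp(-1.4100 * 2.0500)
= exp(-2.8905) = 0.0555

0.0555


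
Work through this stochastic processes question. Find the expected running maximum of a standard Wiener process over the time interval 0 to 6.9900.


E(max B(s)) = sqrt(2t/pi)
= sqrt(2*6.9900/pi)
= sqrt(4.4500)
= 2.1095

2.1095


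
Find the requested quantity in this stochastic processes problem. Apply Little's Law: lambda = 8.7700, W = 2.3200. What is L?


Little's Law: L = lambda * W
= 8.7700 * 2.3200
= 20.3464

20.3464


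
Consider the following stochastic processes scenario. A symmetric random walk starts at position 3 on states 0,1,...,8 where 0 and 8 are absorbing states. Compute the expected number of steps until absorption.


For symmetric RW on 0,...,N with absorbing barriers, E(i) = i*(N-i)
E(3) = 3 * 5 = 15

15


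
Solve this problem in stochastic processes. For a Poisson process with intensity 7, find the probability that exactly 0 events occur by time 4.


P(N(t)=k) = (lambda*t)^k * exp(-lambda*t) / k!
lambda*t = 28
= 28^0 * exp(-28) / 0!
= 1 * 6.9144e-13 / 1
= 6.9144e-13

6.9144e-13


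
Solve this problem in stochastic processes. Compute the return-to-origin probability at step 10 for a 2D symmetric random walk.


P = C(10,5)^2 / 4^10
= 252^2 / 1048576
= 63504 / 1048576
= 0.0606

0.0606


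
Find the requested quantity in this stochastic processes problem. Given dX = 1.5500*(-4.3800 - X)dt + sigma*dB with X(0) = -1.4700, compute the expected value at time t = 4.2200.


E[X(t)] = mu + (X(0) - mu)*exp(-theta*t)
= -4.3800 + (-1.4700 - -4.3800)*exp(-1.5500*4.2200)
= -4.3800 + 2.9100 * 0.0014
= -4.3758

-4.3758


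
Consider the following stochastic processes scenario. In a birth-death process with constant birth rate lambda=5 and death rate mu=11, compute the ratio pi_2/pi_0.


For birth-death process, pi_n/pi_0 = (lambda/mu)^n
= (5/11)^2
= 0.2066

0.2066
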